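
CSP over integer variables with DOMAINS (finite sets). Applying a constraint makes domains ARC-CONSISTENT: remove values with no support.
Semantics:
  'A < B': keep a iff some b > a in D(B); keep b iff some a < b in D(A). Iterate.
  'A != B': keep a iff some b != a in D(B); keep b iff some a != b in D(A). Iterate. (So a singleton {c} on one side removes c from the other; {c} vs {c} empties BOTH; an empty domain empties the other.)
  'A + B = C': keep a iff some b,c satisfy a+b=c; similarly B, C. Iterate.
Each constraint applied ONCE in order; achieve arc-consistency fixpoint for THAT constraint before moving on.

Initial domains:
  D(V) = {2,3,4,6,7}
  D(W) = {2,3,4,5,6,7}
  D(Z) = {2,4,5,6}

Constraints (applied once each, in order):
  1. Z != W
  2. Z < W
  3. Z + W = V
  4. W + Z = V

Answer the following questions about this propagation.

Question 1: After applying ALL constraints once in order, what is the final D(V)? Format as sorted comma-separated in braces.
Constraint 1 (Z != W) on D(Z)={2,4,5,6} D(W)={2,3,4,5,6,7}: no change
Constraint 2 (Z < W) on D(Z)={2,4,5,6} D(W)={2,3,4,5,6,7}: W {2,3,4,5,6,7}->{3,4,5,6,7}
Constraint 3 (Z + W = V) on D(Z)={2,4,5,6} D(W)={3,4,5,6,7} D(V)={2,3,4,6,7}: Z {2,4,5,6}->{2,4}; W {3,4,5,6,7}->{3,4,5}; V {2,3,4,6,7}->{6,7}
Constraint 4 (W + Z = V) on D(W)={3,4,5} D(Z)={2,4} D(V)={6,7}: no change
So after all 4 constraints: D(V) = {6,7}

Answer: {6,7}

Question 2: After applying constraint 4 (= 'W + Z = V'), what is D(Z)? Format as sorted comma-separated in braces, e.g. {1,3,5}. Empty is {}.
Answer: {2,4}

Derivation:
Constraint 1 (Z != W) on D(Z)={2,4,5,6} D(W)={2,3,4,5,6,7}: no change
Constraint 2 (Z < W) on D(Z)={2,4,5,6} D(W)={2,3,4,5,6,7}: W {2,3,4,5,6,7}->{3,4,5,6,7}
Constraint 3 (Z + W = V) on D(Z)={2,4,5,6} D(W)={3,4,5,6,7} D(V)={2,3,4,6,7}: Z {2,4,5,6}->{2,4}; W {3,4,5,6,7}->{3,4,5}; V {2,3,4,6,7}->{6,7}
Constraint 4 (W + Z = V) on D(W)={3,4,5} D(Z)={2,4} D(V)={6,7}: no change
So after constraint 4: D(Z) = {2,4}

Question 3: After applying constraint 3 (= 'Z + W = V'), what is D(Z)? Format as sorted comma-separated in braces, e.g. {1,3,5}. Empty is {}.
Answer: {2,4}

Derivation:
Constraint 1 (Z != W) on D(Z)={2,4,5,6} D(W)={2,3,4,5,6,7}: no change
Constraint 2 (Z < W) on D(Z)={2,4,5,6} D(W)={2,3,4,5,6,7}: W {2,3,4,5,6,7}->{3,4,5,6,7}
Constraint 3 (Z + W = V) on D(Z)={2,4,5,6} D(W)={3,4,5,6,7} D(V)={2,3,4,6,7}: Z {2,4,5,6}->{2,4}; W {3,4,5,6,7}->{3,4,5}; V {2,3,4,6,7}->{6,7}
So after constraint 3: D(Z) = {2,4}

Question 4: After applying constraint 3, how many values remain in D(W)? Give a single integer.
Answer: 3

Derivation:
Constraint 1 (Z != W) on D(Z)={2,4,5,6} D(W)={2,3,4,5,6,7}: no change
Constraint 2 (Z < W) on D(Z)={2,4,5,6} D(W)={2,3,4,5,6,7}: W {2,3,4,5,6,7}->{3,4,5,6,7}
Constraint 3 (Z + W = V) on D(Z)={2,4,5,6} D(W)={3,4,5,6,7} D(V)={2,3,4,6,7}: Z {2,4,5,6}->{2,4}; W {3,4,5,6,7}->{3,4,5}; V {2,3,4,6,7}->{6,7}
So after constraint 3: D(W)={3,4,5}, size = 3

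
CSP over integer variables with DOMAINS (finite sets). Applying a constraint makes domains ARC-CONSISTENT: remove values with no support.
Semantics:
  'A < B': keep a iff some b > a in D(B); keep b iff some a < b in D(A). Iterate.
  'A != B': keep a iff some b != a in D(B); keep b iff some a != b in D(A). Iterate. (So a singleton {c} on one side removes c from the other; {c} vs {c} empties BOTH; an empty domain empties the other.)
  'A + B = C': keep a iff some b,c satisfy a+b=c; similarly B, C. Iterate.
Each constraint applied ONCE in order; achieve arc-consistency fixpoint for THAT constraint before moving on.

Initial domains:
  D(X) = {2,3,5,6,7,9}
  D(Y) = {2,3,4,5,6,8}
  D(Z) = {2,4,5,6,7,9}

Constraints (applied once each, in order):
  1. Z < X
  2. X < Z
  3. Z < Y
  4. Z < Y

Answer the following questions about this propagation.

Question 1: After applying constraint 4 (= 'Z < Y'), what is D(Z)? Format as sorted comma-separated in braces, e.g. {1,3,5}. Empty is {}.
Constraint 1 (Z < X) on D(Z)={2,4,5,6,7,9} D(X)={2,3,5,6,7,9}: Z {2,4,5,6,7,9}->{2,4,5,6,7}; X {2,3,5,6,7,9}->{3,5,6,7,9}
Constraint 2 (X < Z) on D(X)={3,5,6,7,9} D(Z)={2,4,5,6,7}: X {3,5,6,7,9}->{3,5,6}; Z {2,4,5,6,7}->{4,5,6,7}
Constraint 3 (Z < Y) on D(Z)={4,5,6,7} D(Y)={2,3,4,5,6,8}: Y {2,3,4,5,6,8}->{5,6,8}
Constraint 4 (Z < Y) on D(Z)={4,5,6,7} D(Y)={5,6,8}: no change
So after constraint 4: D(Z) = {4,5,6,7}

Answer: {4,5,6,7}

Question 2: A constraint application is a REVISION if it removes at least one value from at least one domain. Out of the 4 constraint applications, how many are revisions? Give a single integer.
Answer: 3

Derivation:
Constraint 1 (Z < X) on D(Z)={2,4,5,6,7,9} D(X)={2,3,5,6,7,9}: Z {2,4,5,6,7,9}->{2,4,5,6,7}; X {2,3,5,6,7,9}->{3,5,6,7,9} => REVISION
Constraint 2 (X < Z) on D(X)={3,5,6,7,9} D(Z)={2,4,5,6,7}: X {3,5,6,7,9}->{3,5,6}; Z {2,4,5,6,7}->{4,5,6,7} => REVISION
Constraint 3 (Z < Y) on D(Z)={4,5,6,7} D(Y)={2,3,4,5,6,8}: Y {2,3,4,5,6,8}->{5,6,8} => REVISION
Constraint 4 (Z < Y) on D(Z)={4,5,6,7} D(Y)={5,6,8}: no change => not a revision
Total revisions = 3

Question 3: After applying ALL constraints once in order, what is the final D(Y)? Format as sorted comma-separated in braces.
Constraint 1 (Z < X) on D(Z)={2,4,5,6,7,9} D(X)={2,3,5,6,7,9}: Z {2,4,5,6,7,9}->{2,4,5,6,7}; X {2,3,5,6,7,9}->{3,5,6,7,9}
Constraint 2 (X < Z) on D(X)={3,5,6,7,9} D(Z)={2,4,5,6,7}: X {3,5,6,7,9}->{3,5,6}; Z {2,4,5,6,7}->{4,5,6,7}
Constraint 3 (Z < Y) on D(Z)={4,5,6,7} D(Y)={2,3,4,5,6,8}: Y {2,3,4,5,6,8}->{5,6,8}
Constraint 4 (Z < Y) on D(Z)={4,5,6,7} D(Y)={5,6,8}: no change
So after all 4 constraints: D(Y) = {5,6,8}

Answer: {5,6,8}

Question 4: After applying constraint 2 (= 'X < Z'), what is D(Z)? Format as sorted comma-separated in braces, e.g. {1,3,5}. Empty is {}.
Constraint 1 (Z < X) on D(Z)={2,4,5,6,7,9} D(X)={2,3,5,6,7,9}: Z {2,4,5,6,7,9}->{2,4,5,6,7}; X {2,3,5,6,7,9}->{3,5,6,7,9}
Constraint 2 (X < Z) on D(X)={3,5,6,7,9} D(Z)={2,4,5,6,7}: X {3,5,6,7,9}->{3,5,6}; Z {2,4,5,6,7}->{4,5,6,7}
So after constraint 2: D(Z) = {4,5,6,7}

Answer: {4,5,6,7}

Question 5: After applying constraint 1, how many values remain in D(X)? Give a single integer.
Constraint 1 (Z < X) on D(Z)={2,4,5,6,7,9} D(X)={2,3,5,6,7,9}: Z {2,4,5,6,7,9}->{2,4,5,6,7}; X {2,3,5,6,7,9}->{3,5,6,7,9}
So after constraint 1: D(X)={3,5,6,7,9}, size = 5

Answer: 5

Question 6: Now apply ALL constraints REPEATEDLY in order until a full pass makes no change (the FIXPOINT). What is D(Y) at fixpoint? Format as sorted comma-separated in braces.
Answer: {}

Derivation:
pass 0 (initial): D(Y)={2,3,4,5,6,8}
pass 1: X {2,3,5,6,7,9}->{3,5,6}; Y {2,3,4,5,6,8}->{5,6,8}; Z {2,4,5,6,7,9}->{4,5,6,7}
pass 2: X {3,5,6}->{}; Y {5,6,8}->{}; Z {4,5,6,7}->{}
pass 3: no change
Fixpoint after 3 passes: D(Y) = {}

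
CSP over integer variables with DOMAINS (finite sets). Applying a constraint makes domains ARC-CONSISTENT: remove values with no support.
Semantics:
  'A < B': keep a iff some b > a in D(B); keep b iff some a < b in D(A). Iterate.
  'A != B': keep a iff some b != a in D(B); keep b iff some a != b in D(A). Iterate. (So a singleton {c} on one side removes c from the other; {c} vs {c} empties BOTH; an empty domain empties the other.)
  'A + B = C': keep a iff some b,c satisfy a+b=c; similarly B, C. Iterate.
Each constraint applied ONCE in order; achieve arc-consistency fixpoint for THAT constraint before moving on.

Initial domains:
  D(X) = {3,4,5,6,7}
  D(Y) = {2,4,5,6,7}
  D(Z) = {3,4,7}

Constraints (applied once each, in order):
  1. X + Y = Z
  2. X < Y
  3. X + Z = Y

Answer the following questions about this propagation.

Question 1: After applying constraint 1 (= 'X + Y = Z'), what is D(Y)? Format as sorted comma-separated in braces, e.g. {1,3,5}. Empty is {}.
Constraint 1 (X + Y = Z) on D(X)={3,4,5,6,7} D(Y)={2,4,5,6,7} D(Z)={3,4,7}: X {3,4,5,6,7}->{3,5}; Y {2,4,5,6,7}->{2,4}; Z {3,4,7}->{7}
So after constraint 1: D(Y) = {2,4}

Answer: {2,4}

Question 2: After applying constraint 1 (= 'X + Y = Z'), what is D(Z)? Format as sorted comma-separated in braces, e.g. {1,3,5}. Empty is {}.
Constraint 1 (X + Y = Z) on D(X)={3,4,5,6,7} D(Y)={2,4,5,6,7} D(Z)={3,4,7}: X {3,4,5,6,7}->{3,5}; Y {2,4,5,6,7}->{2,4}; Z {3,4,7}->{7}
So after constraint 1: D(Z) = {7}

Answer: {7}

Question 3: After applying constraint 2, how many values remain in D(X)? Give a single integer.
Answer: 1

Derivation:
Constraint 1 (X + Y = Z) on D(X)={3,4,5,6,7} D(Y)={2,4,5,6,7} D(Z)={3,4,7}: X {3,4,5,6,7}->{3,5}; Y {2,4,5,6,7}->{2,4}; Z {3,4,7}->{7}
Constraint 2 (X < Y) on D(X)={3,5} D(Y)={2,4}: X {3,5}->{3}; Y {2,4}->{4}
So after constraint 2: D(X)={3}, size = 1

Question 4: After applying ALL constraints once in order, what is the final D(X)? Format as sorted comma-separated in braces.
Answer: {}

Derivation:
Constraint 1 (X + Y = Z) on D(X)={3,4,5,6,7} D(Y)={2,4,5,6,7} D(Z)={3,4,7}: X {3,4,5,6,7}->{3,5}; Y {2,4,5,6,7}->{2,4}; Z {3,4,7}->{7}
Constraint 2 (X < Y) on D(X)={3,5} D(Y)={2,4}: X {3,5}->{3}; Y {2,4}->{4}
Constraint 3 (X + Z = Y) on D(X)={3} D(Z)={7} D(Y)={4}: X {3}->{}; Z {7}->{}; Y {4}->{}
So after all 3 constraints: D(X) = {}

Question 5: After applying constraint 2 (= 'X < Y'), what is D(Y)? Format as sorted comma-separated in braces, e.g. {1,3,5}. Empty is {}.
Constraint 1 (X + Y = Z) on D(X)={3,4,5,6,7} D(Y)={2,4,5,6,7} D(Z)={3,4,7}: X {3,4,5,6,7}->{3,5}; Y {2,4,5,6,7}->{2,4}; Z {3,4,7}->{7}
Constraint 2 (X < Y) on D(X)={3,5} D(Y)={2,4}: X {3,5}->{3}; Y {2,4}->{4}
So after constraint 2: D(Y) = {4}

Answer: {4}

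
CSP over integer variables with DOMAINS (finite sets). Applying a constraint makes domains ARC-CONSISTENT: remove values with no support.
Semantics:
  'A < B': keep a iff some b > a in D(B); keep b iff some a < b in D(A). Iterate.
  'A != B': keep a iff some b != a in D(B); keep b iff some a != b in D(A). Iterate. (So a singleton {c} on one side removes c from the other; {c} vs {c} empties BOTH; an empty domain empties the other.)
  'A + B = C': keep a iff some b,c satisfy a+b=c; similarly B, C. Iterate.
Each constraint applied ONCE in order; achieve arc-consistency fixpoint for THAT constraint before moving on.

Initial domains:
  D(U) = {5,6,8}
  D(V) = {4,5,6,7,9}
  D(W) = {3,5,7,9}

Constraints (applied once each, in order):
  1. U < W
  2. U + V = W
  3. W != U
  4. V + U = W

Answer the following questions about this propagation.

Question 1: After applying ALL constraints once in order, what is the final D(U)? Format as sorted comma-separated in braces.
Answer: {5}

Derivation:
Constraint 1 (U < W) on D(U)={5,6,8} D(W)={3,5,7,9}: W {3,5,7,9}->{7,9}
Constraint 2 (U + V = W) on D(U)={5,6,8} D(V)={4,5,6,7,9} D(W)={7,9}: U {5,6,8}->{5}; V {4,5,6,7,9}->{4}; W {7,9}->{9}
Constraint 3 (W != U) on D(W)={9} D(U)={5}: no change
Constraint 4 (V + U = W) on D(V)={4} D(U)={5} D(W)={9}: no change
So after all 4 constraints: D(U) = {5}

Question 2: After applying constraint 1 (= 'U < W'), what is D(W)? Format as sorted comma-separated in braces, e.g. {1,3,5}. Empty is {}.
Constraint 1 (U < W) on D(U)={5,6,8} D(W)={3,5,7,9}: W {3,5,7,9}->{7,9}
So after constraint 1: D(W) = {7,9}

Answer: {7,9}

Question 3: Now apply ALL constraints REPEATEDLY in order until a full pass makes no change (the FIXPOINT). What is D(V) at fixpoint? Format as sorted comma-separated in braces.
Answer: {4}

Derivation:
pass 0 (initial): D(V)={4,5,6,7,9}
pass 1: U {5,6,8}->{5}; V {4,5,6,7,9}->{4}; W {3,5,7,9}->{9}
pass 2: no change
Fixpoint after 2 passes: D(V) = {4}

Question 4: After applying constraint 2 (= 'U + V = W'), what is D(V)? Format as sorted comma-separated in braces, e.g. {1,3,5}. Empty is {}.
Constraint 1 (U < W) on D(U)={5,6,8} D(W)={3,5,7,9}: W {3,5,7,9}->{7,9}
Constraint 2 (U + V = W) on D(U)={5,6,8} D(V)={4,5,6,7,9} D(W)={7,9}: U {5,6,8}->{5}; V {4,5,6,7,9}->{4}; W {7,9}->{9}
So after constraint 2: D(V) = {4}

Answer: {4}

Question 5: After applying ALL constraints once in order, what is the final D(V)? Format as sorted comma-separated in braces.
Answer: {4}

Derivation:
Constraint 1 (U < W) on D(U)={5,6,8} D(W)={3,5,7,9}: W {3,5,7,9}->{7,9}
Constraint 2 (U + V = W) on D(U)={5,6,8} D(V)={4,5,6,7,9} D(W)={7,9}: U {5,6,8}->{5}; V {4,5,6,7,9}->{4}; W {7,9}->{9}
Constraint 3 (W != U) on D(W)={9} D(U)={5}: no change
Constraint 4 (V + U = W) on D(V)={4} D(U)={5} D(W)={9}: no change
So after all 4 constraints: D(V) = {4}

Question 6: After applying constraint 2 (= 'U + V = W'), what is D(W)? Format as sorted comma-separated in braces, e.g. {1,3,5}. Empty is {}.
Constraint 1 (U < W) on D(U)={5,6,8} D(W)={3,5,7,9}: W {3,5,7,9}->{7,9}
Constraint 2 (U + V = W) on D(U)={5,6,8} D(V)={4,5,6,7,9} D(W)={7,9}: U {5,6,8}->{5}; V {4,5,6,7,9}->{4}; W {7,9}->{9}
So after constraint 2: D(W) = {9}

Answer: {9}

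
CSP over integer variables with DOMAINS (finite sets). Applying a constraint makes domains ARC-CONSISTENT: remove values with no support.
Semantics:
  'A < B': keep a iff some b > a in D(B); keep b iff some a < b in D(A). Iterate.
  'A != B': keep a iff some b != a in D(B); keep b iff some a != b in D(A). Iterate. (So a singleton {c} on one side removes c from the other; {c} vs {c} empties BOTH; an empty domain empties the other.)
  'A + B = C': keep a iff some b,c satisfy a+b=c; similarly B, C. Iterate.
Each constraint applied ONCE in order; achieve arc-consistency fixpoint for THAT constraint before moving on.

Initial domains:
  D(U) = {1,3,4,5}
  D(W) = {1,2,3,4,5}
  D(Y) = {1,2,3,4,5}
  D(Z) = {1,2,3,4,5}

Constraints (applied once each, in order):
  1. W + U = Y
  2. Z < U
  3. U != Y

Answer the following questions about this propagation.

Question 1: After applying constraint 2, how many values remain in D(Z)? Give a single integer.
Answer: 3

Derivation:
Constraint 1 (W + U = Y) on D(W)={1,2,3,4,5} D(U)={1,3,4,5} D(Y)={1,2,3,4,5}: W {1,2,3,4,5}->{1,2,3,4}; U {1,3,4,5}->{1,3,4}; Y {1,2,3,4,5}->{2,3,4,5}
Constraint 2 (Z < U) on D(Z)={1,2,3,4,5} D(U)={1,3,4}: Z {1,2,3,4,5}->{1,2,3}; U {1,3,4}->{3,4}
So after constraint 2: D(Z)={1,2,3}, size = 3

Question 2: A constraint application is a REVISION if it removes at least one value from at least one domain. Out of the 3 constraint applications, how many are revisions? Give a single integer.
Constraint 1 (W + U = Y) on D(W)={1,2,3,4,5} D(U)={1,3,4,5} D(Y)={1,2,3,4,5}: W {1,2,3,4,5}->{1,2,3,4}; U {1,3,4,5}->{1,3,4}; Y {1,2,3,4,5}->{2,3,4,5} => REVISION
Constraint 2 (Z < U) on D(Z)={1,2,3,4,5} D(U)={1,3,4}: Z {1,2,3,4,5}->{1,2,3}; U {1,3,4}->{3,4} => REVISION
Constraint 3 (U != Y) on D(U)={3,4} D(Y)={2,3,4,5}: no change => not a revision
Total revisions = 2

Answer: 2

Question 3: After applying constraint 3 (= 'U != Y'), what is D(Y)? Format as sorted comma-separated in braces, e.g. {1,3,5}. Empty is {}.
Answer: {2,3,4,5}

Derivation:
Constraint 1 (W + U = Y) on D(W)={1,2,3,4,5} D(U)={1,3,4,5} D(Y)={1,2,3,4,5}: W {1,2,3,4,5}->{1,2,3,4}; U {1,3,4,5}->{1,3,4}; Y {1,2,3,4,5}->{2,3,4,5}
Constraint 2 (Z < U) on D(Z)={1,2,3,4,5} D(U)={1,3,4}: Z {1,2,3,4,5}->{1,2,3}; U {1,3,4}->{3,4}
Constraint 3 (U != Y) on D(U)={3,4} D(Y)={2,3,4,5}: no change
So after constraint 3: D(Y) = {2,3,4,5}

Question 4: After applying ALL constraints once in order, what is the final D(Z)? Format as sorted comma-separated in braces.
Constraint 1 (W + U = Y) on D(W)={1,2,3,4,5} D(U)={1,3,4,5} D(Y)={1,2,3,4,5}: W {1,2,3,4,5}->{1,2,3,4}; U {1,3,4,5}->{1,3,4}; Y {1,2,3,4,5}->{2,3,4,5}
Constraint 2 (Z < U) on D(Z)={1,2,3,4,5} D(U)={1,3,4}: Z {1,2,3,4,5}->{1,2,3}; U {1,3,4}->{3,4}
Constraint 3 (U != Y) on D(U)={3,4} D(Y)={2,3,4,5}: no change
So after all 3 constraints: D(Z) = {1,2,3}

Answer: {1,2,3}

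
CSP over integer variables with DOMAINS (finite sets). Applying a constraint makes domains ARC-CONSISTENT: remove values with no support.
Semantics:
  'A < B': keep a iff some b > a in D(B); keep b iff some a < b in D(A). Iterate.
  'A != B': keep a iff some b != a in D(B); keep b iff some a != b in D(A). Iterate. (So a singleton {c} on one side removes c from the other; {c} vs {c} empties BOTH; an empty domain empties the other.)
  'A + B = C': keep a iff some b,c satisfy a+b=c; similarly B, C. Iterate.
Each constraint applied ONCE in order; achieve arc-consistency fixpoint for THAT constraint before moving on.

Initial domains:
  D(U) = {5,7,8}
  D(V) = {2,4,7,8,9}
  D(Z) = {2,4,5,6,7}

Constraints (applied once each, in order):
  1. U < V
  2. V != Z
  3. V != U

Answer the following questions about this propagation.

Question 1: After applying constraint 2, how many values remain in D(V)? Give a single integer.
Constraint 1 (U < V) on D(U)={5,7,8} D(V)={2,4,7,8,9}: V {2,4,7,8,9}->{7,8,9}
Constraint 2 (V != Z) on D(V)={7,8,9} D(Z)={2,4,5,6,7}: no change
So after constraint 2: D(V)={7,8,9}, size = 3

Answer: 3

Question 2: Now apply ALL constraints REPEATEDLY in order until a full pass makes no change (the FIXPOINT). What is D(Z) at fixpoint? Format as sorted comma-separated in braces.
Answer: {2,4,5,6,7}

Derivation:
pass 0 (initial): D(Z)={2,4,5,6,7}
pass 1: V {2,4,7,8,9}->{7,8,9}
pass 2: no change
Fixpoint after 2 passes: D(Z) = {2,4,5,6,7}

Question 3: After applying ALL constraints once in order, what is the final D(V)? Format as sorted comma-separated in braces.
Answer: {7,8,9}

Derivation:
Constraint 1 (U < V) on D(U)={5,7,8} D(V)={2,4,7,8,9}: V {2,4,7,8,9}->{7,8,9}
Constraint 2 (V != Z) on D(V)={7,8,9} D(Z)={2,4,5,6,7}: no change
Constraint 3 (V != U) on D(V)={7,8,9} D(U)={5,7,8}: no change
So after all 3 constraints: D(V) = {7,8,9}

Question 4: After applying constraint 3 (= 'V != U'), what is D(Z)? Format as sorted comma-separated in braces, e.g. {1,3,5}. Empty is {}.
Constraint 1 (U < V) on D(U)={5,7,8} D(V)={2,4,7,8,9}: V {2,4,7,8,9}->{7,8,9}
Constraint 2 (V != Z) on D(V)={7,8,9} D(Z)={2,4,5,6,7}: no change
Constraint 3 (V != U) on D(V)={7,8,9} D(U)={5,7,8}: no change
So after constraint 3: D(Z) = {2,4,5,6,7}

Answer: {2,4,5,6,7}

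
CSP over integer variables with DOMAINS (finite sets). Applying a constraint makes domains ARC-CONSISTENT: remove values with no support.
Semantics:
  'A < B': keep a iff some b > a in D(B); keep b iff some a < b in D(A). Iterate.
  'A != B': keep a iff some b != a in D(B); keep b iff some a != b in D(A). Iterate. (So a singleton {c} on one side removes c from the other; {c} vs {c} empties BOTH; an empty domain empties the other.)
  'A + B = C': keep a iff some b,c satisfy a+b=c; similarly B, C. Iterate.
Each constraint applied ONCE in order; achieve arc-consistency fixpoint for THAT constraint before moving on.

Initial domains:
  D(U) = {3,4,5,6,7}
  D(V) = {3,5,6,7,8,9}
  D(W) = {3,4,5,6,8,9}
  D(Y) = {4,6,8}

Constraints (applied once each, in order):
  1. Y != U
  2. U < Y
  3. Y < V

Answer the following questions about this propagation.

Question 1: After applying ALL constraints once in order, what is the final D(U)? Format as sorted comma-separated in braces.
Answer: {3,4,5,6,7}

Derivation:
Constraint 1 (Y != U) on D(Y)={4,6,8} D(U)={3,4,5,6,7}: no change
Constraint 2 (U < Y) on D(U)={3,4,5,6,7} D(Y)={4,6,8}: no change
Constraint 3 (Y < V) on D(Y)={4,6,8} D(V)={3,5,6,7,8,9}: V {3,5,6,7,8,9}->{5,6,7,8,9}
So after all 3 constraints: D(U) = {3,4,5,6,7}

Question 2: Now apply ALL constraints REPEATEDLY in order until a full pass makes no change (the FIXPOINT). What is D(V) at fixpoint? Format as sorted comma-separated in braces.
pass 0 (initial): D(V)={3,5,6,7,8,9}
pass 1: V {3,5,6,7,8,9}->{5,6,7,8,9}
pass 2: no change
Fixpoint after 2 passes: D(V) = {5,6,7,8,9}

Answer: {5,6,7,8,9}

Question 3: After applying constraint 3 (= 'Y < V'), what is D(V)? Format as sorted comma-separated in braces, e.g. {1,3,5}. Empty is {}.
Answer: {5,6,7,8,9}

Derivation:
Constraint 1 (Y != U) on D(Y)={4,6,8} D(U)={3,4,5,6,7}: no change
Constraint 2 (U < Y) on D(U)={3,4,5,6,7} D(Y)={4,6,8}: no change
Constraint 3 (Y < V) on D(Y)={4,6,8} D(V)={3,5,6,7,8,9}: V {3,5,6,7,8,9}->{5,6,7,8,9}
So after constraint 3: D(V) = {5,6,7,8,9}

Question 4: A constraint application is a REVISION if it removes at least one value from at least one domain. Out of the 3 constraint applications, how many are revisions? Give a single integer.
Answer: 1

Derivation:
Constraint 1 (Y != U) on D(Y)={4,6,8} D(U)={3,4,5,6,7}: no change => not a revision
Constraint 2 (U < Y) on D(U)={3,4,5,6,7} D(Y)={4,6,8}: no change => not a revision
Constraint 3 (Y < V) on D(Y)={4,6,8} D(V)={3,5,6,7,8,9}: V {3,5,6,7,8,9}->{5,6,7,8,9} => REVISION
Total revisions = 1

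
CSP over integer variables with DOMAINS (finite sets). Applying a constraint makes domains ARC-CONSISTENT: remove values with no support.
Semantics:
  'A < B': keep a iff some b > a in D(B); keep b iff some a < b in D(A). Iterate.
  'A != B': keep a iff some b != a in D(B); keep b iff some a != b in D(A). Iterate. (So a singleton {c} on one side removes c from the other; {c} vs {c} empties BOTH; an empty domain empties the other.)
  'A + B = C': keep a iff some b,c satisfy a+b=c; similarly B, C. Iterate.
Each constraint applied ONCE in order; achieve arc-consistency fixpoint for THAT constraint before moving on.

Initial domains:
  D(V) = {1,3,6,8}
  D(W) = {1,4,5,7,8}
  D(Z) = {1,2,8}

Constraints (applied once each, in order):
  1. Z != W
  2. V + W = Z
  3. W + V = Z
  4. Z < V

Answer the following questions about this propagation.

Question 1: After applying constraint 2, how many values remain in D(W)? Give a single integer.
Answer: 3

Derivation:
Constraint 1 (Z != W) on D(Z)={1,2,8} D(W)={1,4,5,7,8}: no change
Constraint 2 (V + W = Z) on D(V)={1,3,6,8} D(W)={1,4,5,7,8} D(Z)={1,2,8}: V {1,3,6,8}->{1,3}; W {1,4,5,7,8}->{1,5,7}; Z {1,2,8}->{2,8}
So after constraint 2: D(W)={1,5,7}, size = 3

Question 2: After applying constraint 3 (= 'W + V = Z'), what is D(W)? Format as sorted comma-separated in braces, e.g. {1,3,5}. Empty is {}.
Constraint 1 (Z != W) on D(Z)={1,2,8} D(W)={1,4,5,7,8}: no change
Constraint 2 (V + W = Z) on D(V)={1,3,6,8} D(W)={1,4,5,7,8} D(Z)={1,2,8}: V {1,3,6,8}->{1,3}; W {1,4,5,7,8}->{1,5,7}; Z {1,2,8}->{2,8}
Constraint 3 (W + V = Z) on D(W)={1,5,7} D(V)={1,3} D(Z)={2,8}: no change
So after constraint 3: D(W) = {1,5,7}

Answer: {1,5,7}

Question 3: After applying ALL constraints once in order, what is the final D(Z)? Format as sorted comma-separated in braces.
Answer: {2}

Derivation:
Constraint 1 (Z != W) on D(Z)={1,2,8} D(W)={1,4,5,7,8}: no change
Constraint 2 (V + W = Z) on D(V)={1,3,6,8} D(W)={1,4,5,7,8} D(Z)={1,2,8}: V {1,3,6,8}->{1,3}; W {1,4,5,7,8}->{1,5,7}; Z {1,2,8}->{2,8}
Constraint 3 (W + V = Z) on D(W)={1,5,7} D(V)={1,3} D(Z)={2,8}: no change
Constraint 4 (Z < V) on D(Z)={2,8} D(V)={1,3}: Z {2,8}->{2}; V {1,3}->{3}
So after all 4 constraints: D(Z) = {2}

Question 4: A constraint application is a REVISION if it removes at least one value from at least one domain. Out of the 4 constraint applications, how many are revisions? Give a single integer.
Constraint 1 (Z != W) on D(Z)={1,2,8} D(W)={1,4,5,7,8}: no change => not a revision
Constraint 2 (V + W = Z) on D(V)={1,3,6,8} D(W)={1,4,5,7,8} D(Z)={1,2,8}: V {1,3,6,8}->{1,3}; W {1,4,5,7,8}->{1,5,7}; Z {1,2,8}->{2,8} => REVISION
Constraint 3 (W + V = Z) on D(W)={1,5,7} D(V)={1,3} D(Z)={2,8}: no change => not a revision
Constraint 4 (Z < V) on D(Z)={2,8} D(V)={1,3}: Z {2,8}->{2}; V {1,3}->{3} => REVISION
Total revisions = 2

Answer: 2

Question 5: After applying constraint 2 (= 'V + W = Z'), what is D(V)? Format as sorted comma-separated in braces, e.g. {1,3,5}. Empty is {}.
Answer: {1,3}

Derivation:
Constraint 1 (Z != W) on D(Z)={1,2,8} D(W)={1,4,5,7,8}: no change
Constraint 2 (V + W = Z) on D(V)={1,3,6,8} D(W)={1,4,5,7,8} D(Z)={1,2,8}: V {1,3,6,8}->{1,3}; W {1,4,5,7,8}->{1,5,7}; Z {1,2,8}->{2,8}
So after constraint 2: D(V) = {1,3}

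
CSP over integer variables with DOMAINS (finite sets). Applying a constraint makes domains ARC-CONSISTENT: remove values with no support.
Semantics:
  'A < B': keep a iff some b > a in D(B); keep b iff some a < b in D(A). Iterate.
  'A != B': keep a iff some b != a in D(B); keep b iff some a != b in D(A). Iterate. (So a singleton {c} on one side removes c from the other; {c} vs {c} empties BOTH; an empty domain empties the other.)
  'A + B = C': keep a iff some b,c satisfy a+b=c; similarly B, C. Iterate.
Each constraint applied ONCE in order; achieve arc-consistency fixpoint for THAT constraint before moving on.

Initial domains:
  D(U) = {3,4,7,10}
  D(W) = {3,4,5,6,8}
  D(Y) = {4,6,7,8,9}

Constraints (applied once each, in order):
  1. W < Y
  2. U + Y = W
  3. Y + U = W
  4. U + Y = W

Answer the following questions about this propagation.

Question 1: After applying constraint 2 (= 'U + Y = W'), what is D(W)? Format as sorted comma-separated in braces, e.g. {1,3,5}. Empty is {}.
Answer: {8}

Derivation:
Constraint 1 (W < Y) on D(W)={3,4,5,6,8} D(Y)={4,6,7,8,9}: no change
Constraint 2 (U + Y = W) on D(U)={3,4,7,10} D(Y)={4,6,7,8,9} D(W)={3,4,5,6,8}: U {3,4,7,10}->{4}; Y {4,6,7,8,9}->{4}; W {3,4,5,6,8}->{8}
So after constraint 2: D(W) = {8}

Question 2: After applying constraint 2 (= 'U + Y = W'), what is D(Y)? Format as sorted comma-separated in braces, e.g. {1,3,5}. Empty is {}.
Answer: {4}

Derivation:
Constraint 1 (W < Y) on D(W)={3,4,5,6,8} D(Y)={4,6,7,8,9}: no change
Constraint 2 (U + Y = W) on D(U)={3,4,7,10} D(Y)={4,6,7,8,9} D(W)={3,4,5,6,8}: U {3,4,7,10}->{4}; Y {4,6,7,8,9}->{4}; W {3,4,5,6,8}->{8}
So after constraint 2: D(Y) = {4}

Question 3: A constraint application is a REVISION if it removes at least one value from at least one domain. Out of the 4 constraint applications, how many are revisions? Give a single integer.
Constraint 1 (W < Y) on D(W)={3,4,5,6,8} D(Y)={4,6,7,8,9}: no change => not a revision
Constraint 2 (U + Y = W) on D(U)={3,4,7,10} D(Y)={4,6,7,8,9} D(W)={3,4,5,6,8}: U {3,4,7,10}->{4}; Y {4,6,7,8,9}->{4}; W {3,4,5,6,8}->{8} => REVISION
Constraint 3 (Y + U = W) on D(Y)={4} D(U)={4} D(W)={8}: no change => not a revision
Constraint 4 (U + Y = W) on D(U)={4} D(Y)={4} D(W)={8}: no change => not a revision
Total revisions = 1

Answer: 1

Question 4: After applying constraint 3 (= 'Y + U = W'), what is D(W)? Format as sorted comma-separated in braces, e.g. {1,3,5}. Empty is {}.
Constraint 1 (W < Y) on D(W)={3,4,5,6,8} D(Y)={4,6,7,8,9}: no change
Constraint 2 (U + Y = W) on D(U)={3,4,7,10} D(Y)={4,6,7,8,9} D(W)={3,4,5,6,8}: U {3,4,7,10}->{4}; Y {4,6,7,8,9}->{4}; W {3,4,5,6,8}->{8}
Constraint 3 (Y + U = W) on D(Y)={4} D(U)={4} D(W)={8}: no change
So after constraint 3: D(W) = {8}

Answer: {8}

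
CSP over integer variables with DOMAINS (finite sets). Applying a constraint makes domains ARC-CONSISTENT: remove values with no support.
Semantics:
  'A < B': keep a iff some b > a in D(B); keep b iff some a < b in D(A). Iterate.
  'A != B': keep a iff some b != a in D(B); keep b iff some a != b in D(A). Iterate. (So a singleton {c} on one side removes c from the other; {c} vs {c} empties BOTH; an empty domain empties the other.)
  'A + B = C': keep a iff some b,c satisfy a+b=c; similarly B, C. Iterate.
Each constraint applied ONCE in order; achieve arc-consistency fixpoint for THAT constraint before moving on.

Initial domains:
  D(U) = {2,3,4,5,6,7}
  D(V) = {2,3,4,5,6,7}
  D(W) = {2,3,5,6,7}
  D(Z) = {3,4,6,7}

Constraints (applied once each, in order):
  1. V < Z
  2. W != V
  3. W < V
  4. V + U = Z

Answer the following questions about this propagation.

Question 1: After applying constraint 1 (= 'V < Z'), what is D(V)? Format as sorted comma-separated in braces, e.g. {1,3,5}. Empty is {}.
Constraint 1 (V < Z) on D(V)={2,3,4,5,6,7} D(Z)={3,4,6,7}: V {2,3,4,5,6,7}->{2,3,4,5,6}
So after constraint 1: D(V) = {2,3,4,5,6}

Answer: {2,3,4,5,6}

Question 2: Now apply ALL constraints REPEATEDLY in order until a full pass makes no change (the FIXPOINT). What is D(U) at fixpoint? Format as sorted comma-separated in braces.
pass 0 (initial): D(U)={2,3,4,5,6,7}
pass 1: U {2,3,4,5,6,7}->{2,3,4}; V {2,3,4,5,6,7}->{3,4,5}; W {2,3,5,6,7}->{2,3,5}; Z {3,4,6,7}->{6,7}
pass 2: W {2,3,5}->{2,3}
pass 3: no change
Fixpoint after 3 passes: D(U) = {2,3,4}

Answer: {2,3,4}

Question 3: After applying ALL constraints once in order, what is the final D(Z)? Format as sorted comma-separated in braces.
Constraint 1 (V < Z) on D(V)={2,3,4,5,6,7} D(Z)={3,4,6,7}: V {2,3,4,5,6,7}->{2,3,4,5,6}
Constraint 2 (W != V) on D(W)={2,3,5,6,7} D(V)={2,3,4,5,6}: no change
Constraint 3 (W < V) on D(W)={2,3,5,6,7} D(V)={2,3,4,5,6}: W {2,3,5,6,7}->{2,3,5}; V {2,3,4,5,6}->{3,4,5,6}
Constraint 4 (V + U = Z) on D(V)={3,4,5,6} D(U)={2,3,4,5,6,7} D(Z)={3,4,6,7}: V {3,4,5,6}->{3,4,5}; U {2,3,4,5,6,7}->{2,3,4}; Z {3,4,6,7}->{6,7}
So after all 4 constraints: D(Z) = {6,7}

Answer: {6,7}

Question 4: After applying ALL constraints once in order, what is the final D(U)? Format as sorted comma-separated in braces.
Constraint 1 (V < Z) on D(V)={2,3,4,5,6,7} D(Z)={3,4,6,7}: V {2,3,4,5,6,7}->{2,3,4,5,6}
Constraint 2 (W != V) on D(W)={2,3,5,6,7} D(V)={2,3,4,5,6}: no change
Constraint 3 (W < V) on D(W)={2,3,5,6,7} D(V)={2,3,4,5,6}: W {2,3,5,6,7}->{2,3,5}; V {2,3,4,5,6}->{3,4,5,6}
Constraint 4 (V + U = Z) on D(V)={3,4,5,6} D(U)={2,3,4,5,6,7} D(Z)={3,4,6,7}: V {3,4,5,6}->{3,4,5}; U {2,3,4,5,6,7}->{2,3,4}; Z {3,4,6,7}->{6,7}
So after all 4 constraints: D(U) = {2,3,4}

Answer: {2,3,4}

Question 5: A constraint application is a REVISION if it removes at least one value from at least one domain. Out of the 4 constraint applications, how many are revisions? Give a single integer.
Constraint 1 (V < Z) on D(V)={2,3,4,5,6,7} D(Z)={3,4,6,7}: V {2,3,4,5,6,7}->{2,3,4,5,6} => REVISION
Constraint 2 (W != V) on D(W)={2,3,5,6,7} D(V)={2,3,4,5,6}: no change => not a revision
Constraint 3 (W < V) on D(W)={2,3,5,6,7} D(V)={2,3,4,5,6}: W {2,3,5,6,7}->{2,3,5}; V {2,3,4,5,6}->{3,4,5,6} => REVISION
Constraint 4 (V + U = Z) on D(V)={3,4,5,6} D(U)={2,3,4,5,6,7} D(Z)={3,4,6,7}: V {3,4,5,6}->{3,4,5}; U {2,3,4,5,6,7}->{2,3,4}; Z {3,4,6,7}->{6,7} => REVISION
Total revisions = 3

Answer: 3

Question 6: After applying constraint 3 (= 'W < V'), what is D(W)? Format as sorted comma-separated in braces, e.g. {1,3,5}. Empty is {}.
Answer: {2,3,5}

Derivation:
Constraint 1 (V < Z) on D(V)={2,3,4,5,6,7} D(Z)={3,4,6,7}: V {2,3,4,5,6,7}->{2,3,4,5,6}
Constraint 2 (W != V) on D(W)={2,3,5,6,7} D(V)={2,3,4,5,6}: no change
Constraint 3 (W < V) on D(W)={2,3,5,6,7} D(V)={2,3,4,5,6}: W {2,3,5,6,7}->{2,3,5}; V {2,3,4,5,6}->{3,4,5,6}
So after constraint 3: D(W) = {2,3,5}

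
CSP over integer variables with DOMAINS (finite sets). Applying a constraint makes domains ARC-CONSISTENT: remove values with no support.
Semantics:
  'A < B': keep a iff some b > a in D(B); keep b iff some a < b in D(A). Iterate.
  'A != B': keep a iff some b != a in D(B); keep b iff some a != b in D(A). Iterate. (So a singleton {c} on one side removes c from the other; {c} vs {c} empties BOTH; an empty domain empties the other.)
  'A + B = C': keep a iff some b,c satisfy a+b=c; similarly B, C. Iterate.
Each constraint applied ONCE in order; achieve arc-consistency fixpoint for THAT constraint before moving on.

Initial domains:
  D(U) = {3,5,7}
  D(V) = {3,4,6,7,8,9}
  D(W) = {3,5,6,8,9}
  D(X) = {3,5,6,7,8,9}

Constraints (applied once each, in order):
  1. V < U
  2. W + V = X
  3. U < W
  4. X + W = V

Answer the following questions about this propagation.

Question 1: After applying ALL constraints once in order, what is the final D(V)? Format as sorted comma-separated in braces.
Answer: {}

Derivation:
Constraint 1 (V < U) on D(V)={3,4,6,7,8,9} D(U)={3,5,7}: V {3,4,6,7,8,9}->{3,4,6}; U {3,5,7}->{5,7}
Constraint 2 (W + V = X) on D(W)={3,5,6,8,9} D(V)={3,4,6} D(X)={3,5,6,7,8,9}: W {3,5,6,8,9}->{3,5,6}; X {3,5,6,7,8,9}->{6,7,8,9}
Constraint 3 (U < W) on D(U)={5,7} D(W)={3,5,6}: U {5,7}->{5}; W {3,5,6}->{6}
Constraint 4 (X + W = V) on D(X)={6,7,8,9} D(W)={6} D(V)={3,4,6}: X {6,7,8,9}->{}; W {6}->{}; V {3,4,6}->{}
So after all 4 constraints: D(V) = {}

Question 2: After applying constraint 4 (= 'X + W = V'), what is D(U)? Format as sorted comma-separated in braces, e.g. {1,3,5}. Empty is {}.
Constraint 1 (V < U) on D(V)={3,4,6,7,8,9} D(U)={3,5,7}: V {3,4,6,7,8,9}->{3,4,6}; U {3,5,7}->{5,7}
Constraint 2 (W + V = X) on D(W)={3,5,6,8,9} D(V)={3,4,6} D(X)={3,5,6,7,8,9}: W {3,5,6,8,9}->{3,5,6}; X {3,5,6,7,8,9}->{6,7,8,9}
Constraint 3 (U < W) on D(U)={5,7} D(W)={3,5,6}: U {5,7}->{5}; W {3,5,6}->{6}
Constraint 4 (X + W = V) on D(X)={6,7,8,9} D(W)={6} D(V)={3,4,6}: X {6,7,8,9}->{}; W {6}->{}; V {3,4,6}->{}
So after constraint 4: D(U) = {5}

Answer: {5}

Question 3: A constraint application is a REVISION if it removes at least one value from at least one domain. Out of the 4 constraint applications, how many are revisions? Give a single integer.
Constraint 1 (V < U) on D(V)={3,4,6,7,8,9} D(U)={3,5,7}: V {3,4,6,7,8,9}->{3,4,6}; U {3,5,7}->{5,7} => REVISION
Constraint 2 (W + V = X) on D(W)={3,5,6,8,9} D(V)={3,4,6} D(X)={3,5,6,7,8,9}: W {3,5,6,8,9}->{3,5,6}; X {3,5,6,7,8,9}->{6,7,8,9} => REVISION
Constraint 3 (U < W) on D(U)={5,7} D(W)={3,5,6}: U {5,7}->{5}; W {3,5,6}->{6} => REVISION
Constraint 4 (X + W = V) on D(X)={6,7,8,9} D(W)={6} D(V)={3,4,6}: X {6,7,8,9}->{}; W {6}->{}; V {3,4,6}->{} => REVISION
Total revisions = 4

Answer: 4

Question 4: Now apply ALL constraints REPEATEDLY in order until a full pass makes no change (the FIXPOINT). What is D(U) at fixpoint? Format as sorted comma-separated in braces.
pass 0 (initial): D(U)={3,5,7}
pass 1: U {3,5,7}->{5}; V {3,4,6,7,8,9}->{}; W {3,5,6,8,9}->{}; X {3,5,6,7,8,9}->{}
pass 2: U {5}->{}
pass 3: no change
Fixpoint after 3 passes: D(U) = {}

Answer: {}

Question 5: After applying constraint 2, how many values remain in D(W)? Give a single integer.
Answer: 3

Derivation:
Constraint 1 (V < U) on D(V)={3,4,6,7,8,9} D(U)={3,5,7}: V {3,4,6,7,8,9}->{3,4,6}; U {3,5,7}->{5,7}
Constraint 2 (W + V = X) on D(W)={3,5,6,8,9} D(V)={3,4,6} D(X)={3,5,6,7,8,9}: W {3,5,6,8,9}->{3,5,6}; X {3,5,6,7,8,9}->{6,7,8,9}
So after constraint 2: D(W)={3,5,6}, size = 3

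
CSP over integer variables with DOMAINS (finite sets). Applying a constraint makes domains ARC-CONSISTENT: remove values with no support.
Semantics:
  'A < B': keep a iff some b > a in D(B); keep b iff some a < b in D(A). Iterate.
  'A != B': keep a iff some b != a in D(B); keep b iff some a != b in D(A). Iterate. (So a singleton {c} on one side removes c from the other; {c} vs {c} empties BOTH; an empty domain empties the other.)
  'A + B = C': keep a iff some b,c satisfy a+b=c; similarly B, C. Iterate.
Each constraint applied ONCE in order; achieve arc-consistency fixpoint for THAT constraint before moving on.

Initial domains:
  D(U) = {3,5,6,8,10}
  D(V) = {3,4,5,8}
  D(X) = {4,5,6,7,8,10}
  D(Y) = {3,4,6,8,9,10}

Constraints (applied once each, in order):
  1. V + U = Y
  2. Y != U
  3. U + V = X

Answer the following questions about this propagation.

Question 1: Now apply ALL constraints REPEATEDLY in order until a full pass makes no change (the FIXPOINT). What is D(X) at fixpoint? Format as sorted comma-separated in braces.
Answer: {6,7,8,10}

Derivation:
pass 0 (initial): D(X)={4,5,6,7,8,10}
pass 1: U {3,5,6,8,10}->{3,5,6}; V {3,4,5,8}->{3,4,5}; X {4,5,6,7,8,10}->{6,7,8,10}; Y {3,4,6,8,9,10}->{6,8,9,10}
pass 2: no change
Fixpoint after 2 passes: D(X) = {6,7,8,10}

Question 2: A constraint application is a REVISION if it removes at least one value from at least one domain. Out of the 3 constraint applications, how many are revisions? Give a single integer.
Answer: 2

Derivation:
Constraint 1 (V + U = Y) on D(V)={3,4,5,8} D(U)={3,5,6,8,10} D(Y)={3,4,6,8,9,10}: V {3,4,5,8}->{3,4,5}; U {3,5,6,8,10}->{3,5,6}; Y {3,4,6,8,9,10}->{6,8,9,10} => REVISION
Constraint 2 (Y != U) on D(Y)={6,8,9,10} D(U)={3,5,6}: no change => not a revision
Constraint 3 (U + V = X) on D(U)={3,5,6} D(V)={3,4,5} D(X)={4,5,6,7,8,10}: X {4,5,6,7,8,10}->{6,7,8,10} => REVISION
Total revisions = 2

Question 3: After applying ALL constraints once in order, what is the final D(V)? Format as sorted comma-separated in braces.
Answer: {3,4,5}

Derivation:
Constraint 1 (V + U = Y) on D(V)={3,4,5,8} D(U)={3,5,6,8,10} D(Y)={3,4,6,8,9,10}: V {3,4,5,8}->{3,4,5}; U {3,5,6,8,10}->{3,5,6}; Y {3,4,6,8,9,10}->{6,8,9,10}
Constraint 2 (Y != U) on D(Y)={6,8,9,10} D(U)={3,5,6}: no change
Constraint 3 (U + V = X) on D(U)={3,5,6} D(V)={3,4,5} D(X)={4,5,6,7,8,10}: X {4,5,6,7,8,10}->{6,7,8,10}
So after all 3 constraints: D(V) = {3,4,5}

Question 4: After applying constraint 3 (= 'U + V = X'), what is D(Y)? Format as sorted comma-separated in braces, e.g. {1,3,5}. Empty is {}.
Constraint 1 (V + U = Y) on D(V)={3,4,5,8} D(U)={3,5,6,8,10} D(Y)={3,4,6,8,9,10}: V {3,4,5,8}->{3,4,5}; U {3,5,6,8,10}->{3,5,6}; Y {3,4,6,8,9,10}->{6,8,9,10}
Constraint 2 (Y != U) on D(Y)={6,8,9,10} D(U)={3,5,6}: no change
Constraint 3 (U + V = X) on D(U)={3,5,6} D(V)={3,4,5} D(X)={4,5,6,7,8,10}: X {4,5,6,7,8,10}->{6,7,8,10}
So after constraint 3: D(Y) = {6,8,9,10}

Answer: {6,8,9,10}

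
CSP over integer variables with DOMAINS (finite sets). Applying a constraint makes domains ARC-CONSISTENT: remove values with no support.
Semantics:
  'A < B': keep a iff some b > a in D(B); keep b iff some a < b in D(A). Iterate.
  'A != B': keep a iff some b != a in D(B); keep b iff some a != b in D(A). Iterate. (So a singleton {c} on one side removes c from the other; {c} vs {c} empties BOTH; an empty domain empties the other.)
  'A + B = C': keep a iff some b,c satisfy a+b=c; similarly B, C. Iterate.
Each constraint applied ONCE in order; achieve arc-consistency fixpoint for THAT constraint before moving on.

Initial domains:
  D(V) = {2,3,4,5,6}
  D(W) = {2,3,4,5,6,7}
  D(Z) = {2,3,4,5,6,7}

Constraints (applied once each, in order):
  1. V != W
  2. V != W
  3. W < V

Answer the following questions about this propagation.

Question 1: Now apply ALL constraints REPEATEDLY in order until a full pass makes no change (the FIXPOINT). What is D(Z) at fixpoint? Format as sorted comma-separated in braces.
pass 0 (initial): D(Z)={2,3,4,5,6,7}
pass 1: V {2,3,4,5,6}->{3,4,5,6}; W {2,3,4,5,6,7}->{2,3,4,5}
pass 2: no change
Fixpoint after 2 passes: D(Z) = {2,3,4,5,6,7}

Answer: {2,3,4,5,6,7}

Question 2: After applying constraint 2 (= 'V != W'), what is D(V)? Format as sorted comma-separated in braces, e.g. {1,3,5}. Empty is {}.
Constraint 1 (V != W) on D(V)={2,3,4,5,6} D(W)={2,3,4,5,6,7}: no change
Constraint 2 (V != W) on D(V)={2,3,4,5,6} D(W)={2,3,4,5,6,7}: no change
So after constraint 2: D(V) = {2,3,4,5,6}

Answer: {2,3,4,5,6}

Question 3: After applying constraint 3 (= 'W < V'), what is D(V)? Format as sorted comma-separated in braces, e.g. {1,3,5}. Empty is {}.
Constraint 1 (V != W) on D(V)={2,3,4,5,6} D(W)={2,3,4,5,6,7}: no change
Constraint 2 (V != W) on D(V)={2,3,4,5,6} D(W)={2,3,4,5,6,7}: no change
Constraint 3 (W < V) on D(W)={2,3,4,5,6,7} D(V)={2,3,4,5,6}: W {2,3,4,5,6,7}->{2,3,4,5}; V {2,3,4,5,6}->{3,4,5,6}
So after constraint 3: D(V) = {3,4,5,6}

Answer: {3,4,5,6}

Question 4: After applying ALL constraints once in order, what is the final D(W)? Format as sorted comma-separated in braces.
Answer: {2,3,4,5}

Derivation:
Constraint 1 (V != W) on D(V)={2,3,4,5,6} D(W)={2,3,4,5,6,7}: no change
Constraint 2 (V != W) on D(V)={2,3,4,5,6} D(W)={2,3,4,5,6,7}: no change
Constraint 3 (W < V) on D(W)={2,3,4,5,6,7} D(V)={2,3,4,5,6}: W {2,3,4,5,6,7}->{2,3,4,5}; V {2,3,4,5,6}->{3,4,5,6}
So after all 3 constraints: D(W) = {2,3,4,5}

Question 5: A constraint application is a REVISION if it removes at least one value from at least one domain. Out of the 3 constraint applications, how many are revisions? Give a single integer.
Answer: 1

Derivation:
Constraint 1 (V != W) on D(V)={2,3,4,5,6} D(W)={2,3,4,5,6,7}: no change => not a revision
Constraint 2 (V != W) on D(V)={2,3,4,5,6} D(W)={2,3,4,5,6,7}: no change => not a revision
Constraint 3 (W < V) on D(W)={2,3,4,5,6,7} D(V)={2,3,4,5,6}: W {2,3,4,5,6,7}->{2,3,4,5}; V {2,3,4,5,6}->{3,4,5,6} => REVISION
Total revisions = 1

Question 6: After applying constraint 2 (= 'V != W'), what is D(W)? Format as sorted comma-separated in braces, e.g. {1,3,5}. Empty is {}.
Answer: {2,3,4,5,6,7}

Derivation:
Constraint 1 (V != W) on D(V)={2,3,4,5,6} D(W)={2,3,4,5,6,7}: no change
Constraint 2 (V != W) on D(V)={2,3,4,5,6} D(W)={2,3,4,5,6,7}: no change
So after constraint 2: D(W) = {2,3,4,5,6,7}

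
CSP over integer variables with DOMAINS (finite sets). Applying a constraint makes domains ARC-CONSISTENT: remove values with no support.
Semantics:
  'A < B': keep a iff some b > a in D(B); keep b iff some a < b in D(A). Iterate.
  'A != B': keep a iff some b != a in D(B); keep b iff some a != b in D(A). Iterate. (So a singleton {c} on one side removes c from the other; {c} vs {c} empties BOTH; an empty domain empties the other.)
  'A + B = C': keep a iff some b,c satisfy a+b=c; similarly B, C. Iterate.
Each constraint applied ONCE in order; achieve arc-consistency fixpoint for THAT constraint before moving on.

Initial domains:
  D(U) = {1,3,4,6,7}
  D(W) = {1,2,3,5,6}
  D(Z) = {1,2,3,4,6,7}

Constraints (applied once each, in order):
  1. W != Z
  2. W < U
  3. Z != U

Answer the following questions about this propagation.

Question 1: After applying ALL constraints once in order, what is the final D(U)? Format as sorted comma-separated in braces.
Answer: {3,4,6,7}

Derivation:
Constraint 1 (W != Z) on D(W)={1,2,3,5,6} D(Z)={1,2,3,4,6,7}: no change
Constraint 2 (W < U) on D(W)={1,2,3,5,6} D(U)={1,3,4,6,7}: U {1,3,4,6,7}->{3,4,6,7}
Constraint 3 (Z != U) on D(Z)={1,2,3,4,6,7} D(U)={3,4,6,7}: no change
So after all 3 constraints: D(U) = {3,4,6,7}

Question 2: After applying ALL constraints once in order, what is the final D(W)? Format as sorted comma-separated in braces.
Answer: {1,2,3,5,6}

Derivation:
Constraint 1 (W != Z) on D(W)={1,2,3,5,6} D(Z)={1,2,3,4,6,7}: no change
Constraint 2 (W < U) on D(W)={1,2,3,5,6} D(U)={1,3,4,6,7}: U {1,3,4,6,7}->{3,4,6,7}
Constraint 3 (Z != U) on D(Z)={1,2,3,4,6,7} D(U)={3,4,6,7}: no change
So after all 3 constraints: D(W) = {1,2,3,5,6}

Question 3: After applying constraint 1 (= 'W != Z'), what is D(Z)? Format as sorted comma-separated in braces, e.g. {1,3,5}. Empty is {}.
Answer: {1,2,3,4,6,7}

Derivation:
Constraint 1 (W != Z) on D(W)={1,2,3,5,6} D(Z)={1,2,3,4,6,7}: no change
So after constraint 1: D(Z) = {1,2,3,4,6,7}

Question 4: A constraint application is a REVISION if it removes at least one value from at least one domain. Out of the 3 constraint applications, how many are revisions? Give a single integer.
Answer: 1

Derivation:
Constraint 1 (W != Z) on D(W)={1,2,3,5,6} D(Z)={1,2,3,4,6,7}: no change => not a revision
Constraint 2 (W < U) on D(W)={1,2,3,5,6} D(U)={1,3,4,6,7}: U {1,3,4,6,7}->{3,4,6,7} => REVISION
Constraint 3 (Z != U) on D(Z)={1,2,3,4,6,7} D(U)={3,4,6,7}: no change => not a revision
Total revisions = 1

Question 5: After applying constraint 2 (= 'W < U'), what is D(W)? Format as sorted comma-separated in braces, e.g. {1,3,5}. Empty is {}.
Constraint 1 (W != Z) on D(W)={1,2,3,5,6} D(Z)={1,2,3,4,6,7}: no change
Constraint 2 (W < U) on D(W)={1,2,3,5,6} D(U)={1,3,4,6,7}: U {1,3,4,6,7}->{3,4,6,7}
So after constraint 2: D(W) = {1,2,3,5,6}

Answer: {1,2,3,5,6}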